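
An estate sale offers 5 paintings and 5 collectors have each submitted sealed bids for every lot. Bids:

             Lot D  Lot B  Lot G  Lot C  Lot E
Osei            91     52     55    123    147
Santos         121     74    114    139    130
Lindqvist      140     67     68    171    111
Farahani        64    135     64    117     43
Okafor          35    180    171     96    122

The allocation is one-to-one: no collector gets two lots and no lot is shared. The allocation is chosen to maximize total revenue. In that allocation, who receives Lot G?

Okafor receives Lot G.

Optimal: Osei→Lot E ($147), Santos→Lot D ($121), Lindqvist→Lot C ($171), Farahani→Lot B ($135), Okafor→Lot G ($171) — total 147+121+171+135+171 = $745.
Max-entry greedy (repeatedly take the single best remaining cell) gives $683, worse by 62.
No other one-to-one assignment exceeds $745.
Okafor's own top lot is Lot B ($180), but forcing Okafor→Lot B and reassigning the rest optimally gives only $698 — worse by 47.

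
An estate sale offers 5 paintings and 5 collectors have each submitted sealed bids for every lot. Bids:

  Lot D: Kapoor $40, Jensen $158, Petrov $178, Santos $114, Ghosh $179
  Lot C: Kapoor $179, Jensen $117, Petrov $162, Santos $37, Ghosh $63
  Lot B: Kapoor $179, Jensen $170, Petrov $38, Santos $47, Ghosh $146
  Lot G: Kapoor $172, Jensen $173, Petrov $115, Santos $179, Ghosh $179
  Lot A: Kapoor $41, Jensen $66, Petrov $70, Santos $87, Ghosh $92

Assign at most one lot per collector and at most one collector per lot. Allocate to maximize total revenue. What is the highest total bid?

Maximum total: $798

Optimal: Kapoor→Lot C ($179), Jensen→Lot B ($170), Petrov→Lot D ($178), Santos→Lot G ($179), Ghosh→Lot A ($92) — total 179+170+178+179+92 = $798.
Max-entry greedy (repeatedly take the single best remaining cell) gives $777, worse by 21.
Next-best assignment: Kapoor→Lot C, Jensen→Lot B, Petrov→Lot D, Santos→Lot A, Ghosh→Lot G = $793.
Checked against all permutations: $798 is optimal.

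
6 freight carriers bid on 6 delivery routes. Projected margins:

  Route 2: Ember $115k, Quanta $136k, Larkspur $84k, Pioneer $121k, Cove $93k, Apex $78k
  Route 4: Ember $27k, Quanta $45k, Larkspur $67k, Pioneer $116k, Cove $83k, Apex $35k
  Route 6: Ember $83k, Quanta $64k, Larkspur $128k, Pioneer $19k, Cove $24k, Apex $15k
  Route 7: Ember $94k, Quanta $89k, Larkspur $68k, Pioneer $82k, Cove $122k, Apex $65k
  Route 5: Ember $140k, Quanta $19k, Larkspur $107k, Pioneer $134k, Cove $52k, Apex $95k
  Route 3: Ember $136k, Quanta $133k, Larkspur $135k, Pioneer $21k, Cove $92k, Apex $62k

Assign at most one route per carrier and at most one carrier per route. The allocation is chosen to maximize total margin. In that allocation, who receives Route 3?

Optimal: Ember→Route 3 ($136k), Quanta→Route 2 ($136k), Larkspur→Route 6 ($128k), Pioneer→Route 4 ($116k), Cove→Route 7 ($122k), Apex→Route 5 ($95k) — total 136+136+128+116+122+95 = $733k.
Column-greedy (each route in turn goes to its best remaining carrier) gives $704k, worse by 29.
Next-best assignment: Ember→Route 5, Quanta→Route 3, Larkspur→Route 6, Pioneer→Route 4, Cove→Route 7, Apex→Route 2 = $717k.
Checked against all permutations: $733k is optimal.
Ember's own top route is Route 5 ($140k), but forcing Ember→Route 5 and reassigning the rest optimally gives only $717k — worse by 16.

Ember receives Route 3.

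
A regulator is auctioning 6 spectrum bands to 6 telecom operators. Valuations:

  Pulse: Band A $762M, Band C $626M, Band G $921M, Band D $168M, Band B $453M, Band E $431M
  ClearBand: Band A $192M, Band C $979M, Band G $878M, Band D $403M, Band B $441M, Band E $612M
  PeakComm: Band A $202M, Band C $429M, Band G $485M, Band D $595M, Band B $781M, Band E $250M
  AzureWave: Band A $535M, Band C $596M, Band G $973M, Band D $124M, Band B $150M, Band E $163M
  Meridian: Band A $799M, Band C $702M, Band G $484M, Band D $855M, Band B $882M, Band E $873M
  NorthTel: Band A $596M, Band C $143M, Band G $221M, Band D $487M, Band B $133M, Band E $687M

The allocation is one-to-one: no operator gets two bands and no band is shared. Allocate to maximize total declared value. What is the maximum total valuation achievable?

Optimal: Pulse→Band A ($762M), ClearBand→Band C ($979M), PeakComm→Band B ($781M), AzureWave→Band G ($973M), Meridian→Band D ($855M), NorthTel→Band E ($687M) — total 762+979+781+973+855+687 = $5037M.
Max-entry greedy (repeatedly take the single best remaining cell) gives $4878M, worse by 159.
Checked against all permutations: $5037M is optimal.

Max total: $5037M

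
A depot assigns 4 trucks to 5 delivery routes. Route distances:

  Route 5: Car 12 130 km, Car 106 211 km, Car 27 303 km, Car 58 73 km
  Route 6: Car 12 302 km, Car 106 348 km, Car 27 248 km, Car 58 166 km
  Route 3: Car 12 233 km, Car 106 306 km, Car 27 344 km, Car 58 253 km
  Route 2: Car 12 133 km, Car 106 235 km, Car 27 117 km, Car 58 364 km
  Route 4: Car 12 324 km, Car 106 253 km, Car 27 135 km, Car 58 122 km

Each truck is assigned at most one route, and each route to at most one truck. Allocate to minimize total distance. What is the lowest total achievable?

This is a one-to-one assignment (minimum-cost bipartite matching).
Optimal: Car 12→Route 2 (133 km), Car 106→Route 5 (211 km), Car 27→Route 4 (135 km), Car 58→Route 6 (166 km) — total 133+211+135+166 = 645 km.
Min-entry greedy (repeatedly take the single cheapest remaining cell) gives 676 km, worse by 31.
Swapping Car 58↔Car 106 (Car 58→Route 5 73 km, Car 106→Route 6 348 km) adds 44.

Minimum total: 645 km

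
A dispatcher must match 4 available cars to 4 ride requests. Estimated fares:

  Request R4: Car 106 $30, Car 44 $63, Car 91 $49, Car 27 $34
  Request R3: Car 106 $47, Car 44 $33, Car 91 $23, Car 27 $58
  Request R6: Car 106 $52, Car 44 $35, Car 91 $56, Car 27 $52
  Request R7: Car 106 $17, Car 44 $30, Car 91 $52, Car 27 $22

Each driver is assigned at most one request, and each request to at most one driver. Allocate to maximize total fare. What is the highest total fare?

Optimal: Car 106→Request R6 ($52), Car 44→Request R4 ($63), Car 91→Request R7 ($52), Car 27→Request R3 ($58) — total 52+63+52+58 = $225.
Max-entry greedy (repeatedly take the single best remaining cell) gives $194, worse by 31.

Max total: $225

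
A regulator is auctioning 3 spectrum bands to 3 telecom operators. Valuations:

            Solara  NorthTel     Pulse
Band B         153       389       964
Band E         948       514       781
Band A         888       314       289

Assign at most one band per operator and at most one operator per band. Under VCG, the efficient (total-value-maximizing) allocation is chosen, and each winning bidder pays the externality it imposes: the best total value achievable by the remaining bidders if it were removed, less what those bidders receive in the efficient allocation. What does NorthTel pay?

NorthTel pays $60M.

Efficient allocation: Solara→Band A ($888M), NorthTel→Band E ($514M), Pulse→Band B ($964M); total welfare W = $2366M.
NorthTel receives Band E at value $514M, so the others get W − 514 = $1852M.
Without NorthTel: best allocation of the remaining 2 bidders over all 3 bands is Solara→Band E ($948M), Pulse→Band B ($964M), total $1912M.
VCG payment = (others' best without NorthTel) − (others' welfare with NorthTel) = 1912 − 1852 = $60M.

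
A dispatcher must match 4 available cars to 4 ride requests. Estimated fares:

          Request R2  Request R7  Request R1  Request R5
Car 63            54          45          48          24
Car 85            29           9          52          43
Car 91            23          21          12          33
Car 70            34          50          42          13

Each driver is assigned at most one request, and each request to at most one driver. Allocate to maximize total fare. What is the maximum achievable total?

Optimal: Car 63→Request R2 ($54), Car 85→Request R1 ($52), Car 91→Request R5 ($33), Car 70→Request R7 ($50) — total 54+52+33+50 = $189.
Next-best assignment: Car 63→Request R7, Car 85→Request R1, Car 91→Request R5, Car 70→Request R2 = $164.
Swapping Car 63↔Car 70 (Car 63→Request R7 $45, Car 70→Request R2 $34) loses 25.

Maximum total: $189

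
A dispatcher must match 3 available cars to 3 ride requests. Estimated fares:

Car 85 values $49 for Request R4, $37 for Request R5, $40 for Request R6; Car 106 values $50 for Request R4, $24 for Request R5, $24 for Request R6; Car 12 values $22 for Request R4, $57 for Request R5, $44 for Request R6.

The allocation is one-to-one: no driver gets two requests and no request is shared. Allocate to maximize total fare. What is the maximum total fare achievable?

Optimal: Car 85→Request R6 ($40), Car 106→Request R4 ($50), Car 12→Request R5 ($57) — total 40+50+57 = $147.
Row-greedy (each driver in turn takes its best remaining request) gives $117, worse by 30.
Swapping Car 106↔Car 85 (Car 106→Request R6 $24, Car 85→Request R4 $49) loses 17.
Checked against all permutations: $147 is optimal.

Maximum total: $147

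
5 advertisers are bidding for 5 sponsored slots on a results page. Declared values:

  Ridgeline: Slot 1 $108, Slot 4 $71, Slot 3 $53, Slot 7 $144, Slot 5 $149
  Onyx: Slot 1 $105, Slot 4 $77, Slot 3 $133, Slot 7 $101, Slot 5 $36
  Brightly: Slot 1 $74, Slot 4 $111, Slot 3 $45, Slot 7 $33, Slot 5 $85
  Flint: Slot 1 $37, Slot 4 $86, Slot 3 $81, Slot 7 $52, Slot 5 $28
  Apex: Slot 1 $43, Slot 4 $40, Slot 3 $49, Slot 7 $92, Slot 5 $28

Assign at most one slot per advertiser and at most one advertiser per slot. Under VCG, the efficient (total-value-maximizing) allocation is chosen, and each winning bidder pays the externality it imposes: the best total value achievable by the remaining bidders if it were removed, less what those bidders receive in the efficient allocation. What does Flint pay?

Flint pays $28.

Efficient allocation: Ridgeline→Slot 5 ($149), Onyx→Slot 1 ($105), Brightly→Slot 4 ($111), Flint→Slot 3 ($81), Apex→Slot 7 ($92); total welfare W = $538.
Flint receives Slot 3 at value $81, so the others get W − 81 = $457.
Without Flint: best allocation of the remaining 4 bidders over all 5 slots is Ridgeline→Slot 5 ($149), Onyx→Slot 3 ($133), Brightly→Slot 4 ($111), Apex→Slot 7 ($92), total $485.
VCG payment = (others' best without Flint) − (others' welfare with Flint) = 485 − 457 = $28.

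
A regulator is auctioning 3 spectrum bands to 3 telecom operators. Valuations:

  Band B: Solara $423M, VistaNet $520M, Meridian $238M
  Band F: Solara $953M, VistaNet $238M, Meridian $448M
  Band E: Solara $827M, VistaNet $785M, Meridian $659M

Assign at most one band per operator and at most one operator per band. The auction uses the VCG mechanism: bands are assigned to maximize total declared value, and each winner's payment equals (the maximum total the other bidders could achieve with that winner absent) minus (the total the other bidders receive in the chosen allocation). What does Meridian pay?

Meridian pays $265M.

Efficient allocation: Solara→Band F ($953M), VistaNet→Band B ($520M), Meridian→Band E ($659M); total welfare W = $2132M.
Meridian receives Band E at value $659M, so the others get W − 659 = $1473M.
Without Meridian: best allocation of the remaining 2 bidders over all 3 bands is Solara→Band F ($953M), VistaNet→Band E ($785M), total $1738M.
VCG payment = (others' best without Meridian) − (others' welfare with Meridian) = 1738 − 1473 = $265M.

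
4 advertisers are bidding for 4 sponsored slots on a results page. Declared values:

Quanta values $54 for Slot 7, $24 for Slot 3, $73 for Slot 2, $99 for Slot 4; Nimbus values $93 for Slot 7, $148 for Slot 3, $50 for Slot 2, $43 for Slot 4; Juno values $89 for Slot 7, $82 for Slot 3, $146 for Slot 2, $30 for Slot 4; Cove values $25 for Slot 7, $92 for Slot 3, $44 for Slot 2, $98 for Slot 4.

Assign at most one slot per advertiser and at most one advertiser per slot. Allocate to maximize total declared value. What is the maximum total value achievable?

Optimal: Quanta→Slot 7 ($54), Nimbus→Slot 3 ($148), Juno→Slot 2 ($146), Cove→Slot 4 ($98) — total 54+148+146+98 = $446.
Max-entry greedy (repeatedly take the single best remaining cell) gives $418, worse by 28.
No other one-to-one assignment exceeds $446.

Maximum total: $446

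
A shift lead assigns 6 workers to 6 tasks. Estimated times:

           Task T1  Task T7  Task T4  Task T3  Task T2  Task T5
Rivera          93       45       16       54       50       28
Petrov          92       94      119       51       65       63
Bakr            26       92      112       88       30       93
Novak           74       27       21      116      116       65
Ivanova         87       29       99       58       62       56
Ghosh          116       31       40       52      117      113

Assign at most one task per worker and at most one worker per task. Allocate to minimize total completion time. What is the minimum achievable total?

Optimal: Rivera→Task T5 (28 min), Petrov→Task T3 (51 min), Bakr→Task T1 (26 min), Novak→Task T4 (21 min), Ivanova→Task T2 (62 min), Ghosh→Task T7 (31 min) — total 28+51+26+21+62+31 = 219 min.
Column-greedy (each task in turn goes to its cheapest remaining worker) gives 295 min, worse by 76.
Checked against all permutations: 219 min is optimal.

Min total: 219 min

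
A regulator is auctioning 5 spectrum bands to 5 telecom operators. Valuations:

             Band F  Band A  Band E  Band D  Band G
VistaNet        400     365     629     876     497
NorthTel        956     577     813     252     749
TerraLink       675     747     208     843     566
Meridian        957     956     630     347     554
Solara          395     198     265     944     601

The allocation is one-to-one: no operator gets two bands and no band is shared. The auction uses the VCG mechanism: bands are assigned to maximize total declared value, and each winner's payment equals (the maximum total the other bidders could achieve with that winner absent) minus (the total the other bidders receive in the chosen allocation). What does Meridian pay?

Efficient allocation: VistaNet→Band E ($629M), NorthTel→Band F ($956M), TerraLink→Band G ($566M), Meridian→Band A ($956M), Solara→Band D ($944M); total welfare W = $4051M.
Meridian receives Band A at value $956M, so the others get W − 956 = $3095M.
Without Meridian: best allocation of the remaining 4 bidders over all 5 bands is VistaNet→Band E ($629M), NorthTel→Band F ($956M), TerraLink→Band A ($747M), Solara→Band D ($944M), total $3276M.
VCG payment = (others' best without Meridian) − (others' welfare with Meridian) = 3276 − 3095 = $181M.

Meridian pays $181M.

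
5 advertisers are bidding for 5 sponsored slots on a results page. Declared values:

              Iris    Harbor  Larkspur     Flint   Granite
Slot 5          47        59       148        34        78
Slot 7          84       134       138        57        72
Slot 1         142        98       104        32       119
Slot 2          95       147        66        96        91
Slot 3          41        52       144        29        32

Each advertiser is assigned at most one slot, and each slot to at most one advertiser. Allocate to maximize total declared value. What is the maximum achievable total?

Max total: $594

Optimal: Iris→Slot 1 ($142), Harbor→Slot 7 ($134), Larkspur→Slot 3 ($144), Flint→Slot 2 ($96), Granite→Slot 5 ($78) — total 142+134+144+96+78 = $594.
Row-greedy (each advertiser in turn takes its best remaining slot) gives $526, worse by 68.
Next-best assignment: Iris→Slot 1, Harbor→Slot 2, Larkspur→Slot 3, Flint→Slot 7, Granite→Slot 5 = $568.
No other one-to-one assignment exceeds $594.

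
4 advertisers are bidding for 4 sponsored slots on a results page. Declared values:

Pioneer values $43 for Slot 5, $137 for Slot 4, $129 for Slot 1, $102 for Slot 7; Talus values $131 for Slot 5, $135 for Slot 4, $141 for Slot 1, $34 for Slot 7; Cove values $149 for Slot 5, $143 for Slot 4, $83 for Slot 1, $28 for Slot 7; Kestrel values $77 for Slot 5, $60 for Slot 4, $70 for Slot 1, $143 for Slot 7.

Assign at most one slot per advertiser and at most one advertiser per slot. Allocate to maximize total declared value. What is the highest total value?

Maximum total: $570

Optimal: Pioneer→Slot 4 ($137), Talus→Slot 1 ($141), Cove→Slot 5 ($149), Kestrel→Slot 7 ($143) — total 137+141+149+143 = $570.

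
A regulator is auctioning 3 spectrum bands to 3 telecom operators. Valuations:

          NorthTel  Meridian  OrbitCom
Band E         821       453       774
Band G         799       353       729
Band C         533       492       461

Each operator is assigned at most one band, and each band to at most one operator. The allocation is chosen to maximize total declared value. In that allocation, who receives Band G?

NorthTel receives Band G.

Optimal: NorthTel→Band G ($799M), Meridian→Band C ($492M), OrbitCom→Band E ($774M) — total 799+492+774 = $2065M.
Column-greedy (each band in turn goes to its best remaining operator) gives $2042M, worse by 23.
Checked against all permutations: $2065M is optimal.
NorthTel's own top band is Band E ($821M), but forcing NorthTel→Band E and reassigning the rest optimally gives only $2042M — worse by 23.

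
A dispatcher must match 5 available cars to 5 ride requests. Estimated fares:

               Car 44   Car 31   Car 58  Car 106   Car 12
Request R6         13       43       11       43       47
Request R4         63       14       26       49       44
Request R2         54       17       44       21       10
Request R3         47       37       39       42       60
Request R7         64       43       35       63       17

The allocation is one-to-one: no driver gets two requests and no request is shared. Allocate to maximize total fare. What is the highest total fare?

Treat this as an assignment problem: match each driver to one request.
Optimal: Car 44→Request R4 ($63), Car 31→Request R6 ($43), Car 58→Request R2 ($44), Car 106→Request R7 ($63), Car 12→Request R3 ($60) — total 63+43+44+63+60 = $273.
Max-entry greedy (repeatedly take the single best remaining cell) gives $260, worse by 13.
No other one-to-one assignment exceeds $273.

Max total: $273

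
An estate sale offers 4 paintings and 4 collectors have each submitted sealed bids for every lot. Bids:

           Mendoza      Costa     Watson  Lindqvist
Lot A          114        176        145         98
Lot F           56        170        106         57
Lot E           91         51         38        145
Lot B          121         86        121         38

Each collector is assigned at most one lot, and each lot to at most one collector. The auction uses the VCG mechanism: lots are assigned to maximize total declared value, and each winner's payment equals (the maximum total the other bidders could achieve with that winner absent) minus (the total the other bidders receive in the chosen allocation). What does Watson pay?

Watson pays $6.

Efficient allocation: Mendoza→Lot B ($121), Costa→Lot F ($170), Watson→Lot A ($145), Lindqvist→Lot E ($145); total welfare W = $581.
Watson receives Lot A at value $145, so the others get W − 145 = $436.
Without Watson: best allocation of the remaining 3 bidders over all 4 lots is Mendoza→Lot B ($121), Costa→Lot A ($176), Lindqvist→Lot E ($145), total $442.
VCG payment = (others' best without Watson) − (others' welfare with Watson) = 442 − 436 = $6.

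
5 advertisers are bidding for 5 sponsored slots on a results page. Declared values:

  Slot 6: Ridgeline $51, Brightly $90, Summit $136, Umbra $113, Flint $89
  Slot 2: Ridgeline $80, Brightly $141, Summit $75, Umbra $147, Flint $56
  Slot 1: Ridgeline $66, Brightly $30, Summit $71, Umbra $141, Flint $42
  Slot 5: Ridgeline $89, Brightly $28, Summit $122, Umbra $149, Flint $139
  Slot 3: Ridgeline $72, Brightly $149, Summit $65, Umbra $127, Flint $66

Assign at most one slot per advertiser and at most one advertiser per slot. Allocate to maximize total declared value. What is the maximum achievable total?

Max total: $645

This is a one-to-one assignment (maximum-weight bipartite matching).
Optimal: Ridgeline→Slot 2 ($80), Brightly→Slot 3 ($149), Summit→Slot 6 ($136), Umbra→Slot 1 ($141), Flint→Slot 5 ($139) — total 80+149+136+141+139 = $645.
Max-entry greedy (repeatedly take the single best remaining cell) gives $556, worse by 89.
Next-best assignment: Ridgeline→Slot 1, Brightly→Slot 3, Summit→Slot 6, Umbra→Slot 2, Flint→Slot 5 = $637.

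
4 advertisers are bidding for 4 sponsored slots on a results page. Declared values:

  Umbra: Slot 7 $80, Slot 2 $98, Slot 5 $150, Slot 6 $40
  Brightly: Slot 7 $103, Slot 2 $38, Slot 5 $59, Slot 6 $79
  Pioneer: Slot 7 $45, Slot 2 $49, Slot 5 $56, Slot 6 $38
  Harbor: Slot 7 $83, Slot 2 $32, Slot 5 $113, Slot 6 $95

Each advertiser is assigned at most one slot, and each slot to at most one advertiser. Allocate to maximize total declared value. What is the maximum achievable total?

Max total: $397

Optimal: Umbra→Slot 5 ($150), Brightly→Slot 7 ($103), Pioneer→Slot 2 ($49), Harbor→Slot 6 ($95) — total 150+103+49+95 = $397.
Column-greedy (each slot in turn goes to its best remaining advertiser) gives $352, worse by 45.
Checked against all permutations: $397 is optimal.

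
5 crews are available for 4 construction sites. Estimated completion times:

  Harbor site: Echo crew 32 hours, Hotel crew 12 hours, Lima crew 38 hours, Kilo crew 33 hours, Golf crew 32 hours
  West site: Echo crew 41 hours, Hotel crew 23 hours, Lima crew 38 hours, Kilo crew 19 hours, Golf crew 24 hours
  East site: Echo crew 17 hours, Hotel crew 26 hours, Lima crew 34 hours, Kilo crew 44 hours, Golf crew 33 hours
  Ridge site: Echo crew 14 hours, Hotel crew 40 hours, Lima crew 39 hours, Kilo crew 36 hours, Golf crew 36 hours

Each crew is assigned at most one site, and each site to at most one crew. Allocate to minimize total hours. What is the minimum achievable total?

Minimum total: 78 hours

This is the linear assignment problem.
Optimal: Hotel crew→Harbor site (12 hours), Kilo crew→West site (19 hours), Golf crew→East site (33 hours), Echo crew→Ridge site (14 hours) — total 12+19+33+14 = 78 hours.
Column-greedy (each site in turn goes to its cheapest remaining crew) gives 84 hours, worse by 6.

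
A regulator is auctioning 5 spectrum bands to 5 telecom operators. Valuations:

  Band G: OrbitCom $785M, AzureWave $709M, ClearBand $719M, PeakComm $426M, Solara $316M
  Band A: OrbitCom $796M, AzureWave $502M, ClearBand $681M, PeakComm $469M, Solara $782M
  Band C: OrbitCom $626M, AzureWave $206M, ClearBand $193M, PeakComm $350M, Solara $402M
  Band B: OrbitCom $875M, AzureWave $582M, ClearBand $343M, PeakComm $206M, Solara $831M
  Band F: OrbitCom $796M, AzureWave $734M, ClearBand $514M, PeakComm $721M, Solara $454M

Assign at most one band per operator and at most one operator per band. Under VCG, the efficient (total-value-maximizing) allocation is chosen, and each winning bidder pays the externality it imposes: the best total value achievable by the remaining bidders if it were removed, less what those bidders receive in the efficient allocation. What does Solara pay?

Solara pays $249M.

Efficient allocation: OrbitCom→Band C ($626M), AzureWave→Band G ($709M), ClearBand→Band A ($681M), PeakComm→Band F ($721M), Solara→Band B ($831M); total welfare W = $3568M.
Solara receives Band B at value $831M, so the others get W − 831 = $2737M.
Without Solara: best allocation of the remaining 4 bidders over all 5 bands is OrbitCom→Band B ($875M), AzureWave→Band G ($709M), ClearBand→Band A ($681M), PeakComm→Band F ($721M), total $2986M.
VCG payment = (others' best without Solara) − (others' welfare with Solara) = 2986 − 2737 = $249M.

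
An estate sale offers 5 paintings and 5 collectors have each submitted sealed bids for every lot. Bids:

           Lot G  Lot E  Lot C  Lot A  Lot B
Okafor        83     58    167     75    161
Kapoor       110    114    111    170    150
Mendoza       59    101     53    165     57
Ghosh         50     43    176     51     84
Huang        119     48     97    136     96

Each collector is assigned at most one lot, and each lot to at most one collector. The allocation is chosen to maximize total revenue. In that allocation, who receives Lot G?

Huang receives Lot G.

Treat this as an assignment problem: match each collector to one lot.
Optimal: Okafor→Lot B ($161), Kapoor→Lot E ($114), Mendoza→Lot A ($165), Ghosh→Lot C ($176), Huang→Lot G ($119) — total 161+114+165+176+119 = $735.
Row-greedy (each collector in turn takes its best remaining lot) gives $641, worse by 94.
Next-best assignment: Okafor→Lot B, Kapoor→Lot A, Mendoza→Lot E, Ghosh→Lot C, Huang→Lot G = $727.
Huang's own top lot is Lot A ($136), but forcing Huang→Lot A and reassigning the rest optimally gives only $684 — worse by 51.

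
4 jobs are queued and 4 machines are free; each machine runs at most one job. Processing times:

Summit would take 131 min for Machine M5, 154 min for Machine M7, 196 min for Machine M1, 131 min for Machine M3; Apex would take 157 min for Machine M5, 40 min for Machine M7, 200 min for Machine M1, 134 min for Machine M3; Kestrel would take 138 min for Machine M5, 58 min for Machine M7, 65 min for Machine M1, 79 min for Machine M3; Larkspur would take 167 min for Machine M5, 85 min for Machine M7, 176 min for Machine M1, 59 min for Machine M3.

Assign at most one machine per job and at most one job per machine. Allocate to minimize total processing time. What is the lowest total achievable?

Minimum total: 295 min

Optimal: Summit→Machine M5 (131 min), Apex→Machine M7 (40 min), Kestrel→Machine M1 (65 min), Larkspur→Machine M3 (59 min) — total 131+40+65+59 = 295 min.
Next-best assignment: Summit→Machine M3, Apex→Machine M7, Kestrel→Machine M1, Larkspur→Machine M5 = 403 min.
Swapping Kestrel↔Summit (Kestrel→Machine M5 138 min, Summit→Machine M1 196 min) adds 138.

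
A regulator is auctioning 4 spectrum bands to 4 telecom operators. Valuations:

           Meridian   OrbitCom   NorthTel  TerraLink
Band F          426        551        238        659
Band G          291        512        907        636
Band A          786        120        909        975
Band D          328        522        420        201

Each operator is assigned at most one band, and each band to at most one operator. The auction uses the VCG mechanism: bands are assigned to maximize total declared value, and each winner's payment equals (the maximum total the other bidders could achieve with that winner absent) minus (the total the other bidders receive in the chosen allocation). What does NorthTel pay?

Efficient allocation: Meridian→Band A ($786M), OrbitCom→Band D ($522M), NorthTel→Band G ($907M), TerraLink→Band F ($659M); total welfare W = $2874M.
NorthTel receives Band G at value $907M, so the others get W − 907 = $1967M.
Without NorthTel: best allocation of the remaining 3 bidders over all 4 bands is Meridian→Band A ($786M), OrbitCom→Band F ($551M), TerraLink→Band G ($636M), total $1973M.
VCG payment = (others' best without NorthTel) − (others' welfare with NorthTel) = 1973 − 1967 = $6M.

NorthTel pays $6M.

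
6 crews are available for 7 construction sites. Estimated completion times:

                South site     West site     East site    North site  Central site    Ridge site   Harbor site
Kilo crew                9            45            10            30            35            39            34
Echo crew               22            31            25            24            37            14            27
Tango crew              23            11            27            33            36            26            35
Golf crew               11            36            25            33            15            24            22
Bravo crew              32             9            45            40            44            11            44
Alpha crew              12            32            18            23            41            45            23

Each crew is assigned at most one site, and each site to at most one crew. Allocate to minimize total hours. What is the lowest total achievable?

Minimum total: 83 hours

Optimal: Kilo crew→East site (10 hours), Echo crew→North site (24 hours), Tango crew→West site (11 hours), Golf crew→Central site (15 hours), Bravo crew→Ridge site (11 hours), Alpha crew→South site (12 hours) — total 10+24+11+15+11+12 = 83 hours.
Row-greedy (each crew in turn takes its cheapest remaining site) gives 107 hours, worse by 24.
Next-best assignment: Kilo crew→East site, Echo crew→Harbor site, Tango crew→West site, Golf crew→Central site, Bravo crew→Ridge site, Alpha crew→South site = 86 hours.
Swapping Golf crew↔Tango crew (Golf crew→West site 36 hours, Tango crew→Central site 36 hours) adds 46.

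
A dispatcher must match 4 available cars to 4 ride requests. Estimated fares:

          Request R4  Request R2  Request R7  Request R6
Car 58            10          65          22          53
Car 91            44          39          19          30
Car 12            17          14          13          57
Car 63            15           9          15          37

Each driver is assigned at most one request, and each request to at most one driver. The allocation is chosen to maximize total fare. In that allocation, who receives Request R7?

Car 63 receives Request R7.

This is a one-to-one assignment (maximum-weight bipartite matching).
Optimal: Car 58→Request R2 ($65), Car 91→Request R4 ($44), Car 12→Request R6 ($57), Car 63→Request R7 ($15) — total 65+44+57+15 = $181.
Car 63's own top request is Request R6 ($37), but forcing Car 63→Request R6 and reassigning the rest optimally gives only $159 — worse by 22.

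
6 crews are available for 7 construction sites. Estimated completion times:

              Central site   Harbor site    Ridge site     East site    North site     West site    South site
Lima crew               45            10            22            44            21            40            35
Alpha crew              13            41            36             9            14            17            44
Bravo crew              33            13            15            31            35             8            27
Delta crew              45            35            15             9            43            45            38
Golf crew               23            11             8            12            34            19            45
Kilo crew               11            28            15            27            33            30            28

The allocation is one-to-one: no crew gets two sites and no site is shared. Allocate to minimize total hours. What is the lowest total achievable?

Minimum total: 60 hours

Treat this as an assignment problem: match each crew to one site.
Optimal: Lima crew→Harbor site (10 hours), Alpha crew→North site (14 hours), Bravo crew→West site (8 hours), Delta crew→East site (9 hours), Golf crew→Ridge site (8 hours), Kilo crew→Central site (11 hours) — total 10+14+8+9+8+11 = 60 hours.
Swapping Kilo crew↔Alpha crew (Kilo crew→North site 33 hours, Alpha crew→Central site 13 hours) adds 21.
Checked against all permutations: 60 hours is optimal.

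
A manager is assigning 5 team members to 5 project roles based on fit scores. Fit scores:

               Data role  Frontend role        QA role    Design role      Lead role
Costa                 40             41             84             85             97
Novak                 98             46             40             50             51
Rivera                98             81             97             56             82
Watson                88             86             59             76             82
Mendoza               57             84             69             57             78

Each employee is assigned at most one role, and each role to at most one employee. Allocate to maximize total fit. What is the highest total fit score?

Maximum total: 452 pts

Optimal: Costa→Lead role (97 pts), Novak→Data role (98 pts), Rivera→QA role (97 pts), Watson→Design role (76 pts), Mendoza→Frontend role (84 pts) — total 97+98+97+76+84 = 452 pts.
Row-greedy (each employee in turn takes its best remaining role) gives 435 pts, worse by 17.
Next-best assignment: Costa→Design role, Novak→Data role, Rivera→QA role, Watson→Lead role, Mendoza→Frontend role = 446 pts.
Swapping Mendoza↔Novak (Mendoza→Data role 57 pts, Novak→Frontend role 46 pts) loses 79.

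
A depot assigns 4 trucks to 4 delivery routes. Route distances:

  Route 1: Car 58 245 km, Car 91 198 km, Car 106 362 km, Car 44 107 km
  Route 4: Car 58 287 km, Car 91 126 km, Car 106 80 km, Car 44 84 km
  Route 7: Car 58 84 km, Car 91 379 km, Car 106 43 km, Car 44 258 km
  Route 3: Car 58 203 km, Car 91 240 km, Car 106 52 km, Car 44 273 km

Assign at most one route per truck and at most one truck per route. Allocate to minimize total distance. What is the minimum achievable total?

Minimum total: 369 km

Optimal: Car 58→Route 7 (84 km), Car 91→Route 4 (126 km), Car 106→Route 3 (52 km), Car 44→Route 1 (107 km) — total 84+126+52+107 = 369 km.
Column-greedy (each route in turn goes to its cheapest remaining truck) gives 511 km, worse by 142.
Next-best assignment: Car 58→Route 7, Car 91→Route 1, Car 106→Route 3, Car 44→Route 4 = 418 km.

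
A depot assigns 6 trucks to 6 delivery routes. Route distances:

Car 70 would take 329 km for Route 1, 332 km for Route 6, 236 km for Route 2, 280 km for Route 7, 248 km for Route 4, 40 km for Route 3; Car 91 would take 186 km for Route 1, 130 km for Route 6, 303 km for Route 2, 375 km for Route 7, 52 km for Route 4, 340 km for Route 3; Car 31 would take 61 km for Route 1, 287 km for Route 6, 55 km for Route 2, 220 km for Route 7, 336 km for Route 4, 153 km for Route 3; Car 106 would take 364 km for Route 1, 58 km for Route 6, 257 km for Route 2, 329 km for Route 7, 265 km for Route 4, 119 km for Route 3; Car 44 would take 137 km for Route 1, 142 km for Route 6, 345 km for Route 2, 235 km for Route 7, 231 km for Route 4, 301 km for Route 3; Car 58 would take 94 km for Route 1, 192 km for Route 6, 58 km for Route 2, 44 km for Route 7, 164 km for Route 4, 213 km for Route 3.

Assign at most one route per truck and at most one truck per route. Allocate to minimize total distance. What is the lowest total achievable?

Treat this as an assignment problem: match each truck to one route.
Optimal: Car 70→Route 3 (40 km), Car 91→Route 4 (52 km), Car 31→Route 2 (55 km), Car 106→Route 6 (58 km), Car 44→Route 1 (137 km), Car 58→Route 7 (44 km) — total 40+52+55+58+137+44 = 386 km.
Column-greedy (each route in turn goes to its cheapest remaining truck) gives 504 km, worse by 118.
Next-best assignment: Car 70→Route 3, Car 91→Route 4, Car 31→Route 1, Car 106→Route 6, Car 44→Route 7, Car 58→Route 2 = 504 km.

Min total: 386 km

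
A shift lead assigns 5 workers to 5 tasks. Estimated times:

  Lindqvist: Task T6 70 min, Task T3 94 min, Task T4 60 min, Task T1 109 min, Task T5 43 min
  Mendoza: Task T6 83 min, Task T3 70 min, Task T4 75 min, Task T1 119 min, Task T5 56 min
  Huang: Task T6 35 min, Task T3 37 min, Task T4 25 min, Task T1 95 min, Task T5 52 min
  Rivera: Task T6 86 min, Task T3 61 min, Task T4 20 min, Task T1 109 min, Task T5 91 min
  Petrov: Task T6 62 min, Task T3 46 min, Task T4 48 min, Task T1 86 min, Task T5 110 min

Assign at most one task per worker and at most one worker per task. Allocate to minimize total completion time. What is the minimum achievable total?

Optimal: Lindqvist→Task T5 (43 min), Mendoza→Task T3 (70 min), Huang→Task T6 (35 min), Rivera→Task T4 (20 min), Petrov→Task T1 (86 min) — total 43+70+35+20+86 = 254 min.
Row-greedy (each worker in turn takes its cheapest remaining task) gives 310 min, worse by 56.

Minimum total: 254 min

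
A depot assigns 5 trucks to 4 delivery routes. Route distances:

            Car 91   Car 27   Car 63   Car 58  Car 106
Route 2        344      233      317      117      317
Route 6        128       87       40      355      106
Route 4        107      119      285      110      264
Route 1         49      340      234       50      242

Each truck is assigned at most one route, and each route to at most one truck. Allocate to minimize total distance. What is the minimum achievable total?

Optimal: Car 58→Route 2 (117 km), Car 63→Route 6 (40 km), Car 27→Route 4 (119 km), Car 91→Route 1 (49 km) — total 117+40+119+49 = 325 km.
Next-best assignment: Car 58→Route 2, Car 106→Route 6, Car 27→Route 4, Car 91→Route 1 = 391 km.

Minimum total: 325 km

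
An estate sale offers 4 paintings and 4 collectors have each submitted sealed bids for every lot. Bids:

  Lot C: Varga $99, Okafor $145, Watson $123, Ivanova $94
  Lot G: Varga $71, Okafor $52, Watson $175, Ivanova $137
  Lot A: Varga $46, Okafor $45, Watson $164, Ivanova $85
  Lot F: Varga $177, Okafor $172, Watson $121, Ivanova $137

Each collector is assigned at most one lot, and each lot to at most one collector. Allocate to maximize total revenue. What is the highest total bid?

Optimal: Varga→Lot F ($177), Okafor→Lot C ($145), Watson→Lot A ($164), Ivanova→Lot G ($137) — total 177+145+164+137 = $623.
Checked against all permutations: $623 is optimal.

Max total: $623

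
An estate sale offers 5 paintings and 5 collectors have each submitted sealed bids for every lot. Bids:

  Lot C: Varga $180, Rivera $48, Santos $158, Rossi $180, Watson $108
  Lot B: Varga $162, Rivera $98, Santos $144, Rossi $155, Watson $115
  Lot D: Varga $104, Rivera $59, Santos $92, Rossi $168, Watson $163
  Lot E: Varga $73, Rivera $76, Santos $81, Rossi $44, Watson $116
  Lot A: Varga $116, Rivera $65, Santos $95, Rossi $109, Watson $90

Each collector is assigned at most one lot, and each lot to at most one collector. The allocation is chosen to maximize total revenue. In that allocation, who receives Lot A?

This is the linear assignment problem.
Optimal: Varga→Lot A ($116), Rivera→Lot E ($76), Santos→Lot B ($144), Rossi→Lot C ($180), Watson→Lot D ($163) — total 116+76+144+180+163 = $679.
Checked against all permutations: $679 is optimal.
Varga's own top lot is Lot C ($180), but forcing Varga→Lot C and reassigning the rest optimally gives only $673 — worse by 6.

Varga receives Lot A.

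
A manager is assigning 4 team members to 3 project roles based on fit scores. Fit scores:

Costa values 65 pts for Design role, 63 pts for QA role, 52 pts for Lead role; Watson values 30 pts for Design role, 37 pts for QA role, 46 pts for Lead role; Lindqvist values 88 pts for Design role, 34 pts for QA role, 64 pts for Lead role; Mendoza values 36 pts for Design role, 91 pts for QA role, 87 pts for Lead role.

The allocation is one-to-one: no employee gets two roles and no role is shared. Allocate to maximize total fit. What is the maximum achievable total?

Maximum total: 238 pts

Optimal: Lindqvist→Design role (88 pts), Costa→QA role (63 pts), Mendoza→Lead role (87 pts) — total 88+63+87 = 238 pts.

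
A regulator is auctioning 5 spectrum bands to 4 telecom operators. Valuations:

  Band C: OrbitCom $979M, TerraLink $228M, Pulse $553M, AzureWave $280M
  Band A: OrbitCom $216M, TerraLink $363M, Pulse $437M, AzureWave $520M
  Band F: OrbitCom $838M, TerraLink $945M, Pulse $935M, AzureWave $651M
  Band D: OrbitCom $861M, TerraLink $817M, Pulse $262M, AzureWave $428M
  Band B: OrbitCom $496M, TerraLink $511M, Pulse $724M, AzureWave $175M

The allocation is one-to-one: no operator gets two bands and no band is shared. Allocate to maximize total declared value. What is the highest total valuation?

Max total: $3251M

Treat this as an assignment problem: match each operator to one band.
Optimal: OrbitCom→Band C ($979M), TerraLink→Band D ($817M), Pulse→Band F ($935M), AzureWave→Band A ($520M) — total 979+817+935+520 = $3251M.
Swapping OrbitCom↔AzureWave (OrbitCom→Band A $216M, AzureWave→Band C $280M) loses 1003.
No other one-to-one assignment exceeds $3251M.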